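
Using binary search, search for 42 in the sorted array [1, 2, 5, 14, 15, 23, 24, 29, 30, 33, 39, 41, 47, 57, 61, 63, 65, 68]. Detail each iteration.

Binary search for 42 in [1, 2, 5, 14, 15, 23, 24, 29, 30, 33, 39, 41, 47, 57, 61, 63, 65, 68]:

lo=0, hi=17, mid=8, arr[mid]=30 -> 30 < 42, search right half
lo=9, hi=17, mid=13, arr[mid]=57 -> 57 > 42, search left half
lo=9, hi=12, mid=10, arr[mid]=39 -> 39 < 42, search right half
lo=11, hi=12, mid=11, arr[mid]=41 -> 41 < 42, search right half
lo=12, hi=12, mid=12, arr[mid]=47 -> 47 > 42, search left half
lo=12 > hi=11, target 42 not found

Binary search determines that 42 is not in the array after 5 comparisons. The search space was exhausted without finding the target.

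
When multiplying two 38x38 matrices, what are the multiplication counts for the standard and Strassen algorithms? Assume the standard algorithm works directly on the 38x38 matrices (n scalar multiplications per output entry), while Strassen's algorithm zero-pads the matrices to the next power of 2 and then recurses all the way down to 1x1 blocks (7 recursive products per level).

Matrix multiplication for 38x38 matrices:

Strassen's algorithm requires power-of-2 dimensions. Pad 38x38 to 64x64 (next power of 2).

Standard algorithm: 38^3 = 54872 multiplications
Strassen's algorithm: 7^(log2(64)) = 7^6 = 117649 multiplications
Difference: 54872 - 117649 = -62777 (Strassen uses MORE here due to padding overhead — for small or just-over-power-of-2 n, padding can outweigh the per-level savings)

Standard: 54872 multiplications (38^3). Strassen: 117649 multiplications (7^6, after padding to 64x64). Strassen reduces 8 recursive multiplications to 7 at each level.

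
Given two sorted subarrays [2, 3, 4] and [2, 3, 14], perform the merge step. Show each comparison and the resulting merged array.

Merging process:

Compare 2 vs 2: take 2 from left. Merged: [2]
Compare 3 vs 2: take 2 from right. Merged: [2, 2]
Compare 3 vs 3: take 3 from left. Merged: [2, 2, 3]
Compare 4 vs 3: take 3 from right. Merged: [2, 2, 3, 3]
Compare 4 vs 14: take 4 from left. Merged: [2, 2, 3, 3, 4]
Append remaining from right: [14]. Merged: [2, 2, 3, 3, 4, 14]

Final merged array: [2, 2, 3, 3, 4, 14]
Total comparisons: 5

The merged array is [2, 2, 3, 3, 4, 14], requiring 5 comparisons. The merge step runs in O(n) time where n is the total number of elements.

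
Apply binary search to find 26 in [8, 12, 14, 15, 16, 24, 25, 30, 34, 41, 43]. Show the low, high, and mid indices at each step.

Binary search for 26 in [8, 12, 14, 15, 16, 24, 25, 30, 34, 41, 43]:

lo=0, hi=10, mid=5, arr[mid]=24 -> 24 < 26, search right half
lo=6, hi=10, mid=8, arr[mid]=34 -> 34 > 26, search left half
lo=6, hi=7, mid=6, arr[mid]=25 -> 25 < 26, search right half
lo=7, hi=7, mid=7, arr[mid]=30 -> 30 > 26, search left half
lo=7 > hi=6, target 26 not found

Binary search determines that 26 is not in the array after 4 comparisons. The search space was exhausted without finding the target.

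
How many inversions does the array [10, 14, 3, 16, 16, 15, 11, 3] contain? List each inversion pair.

Finding inversions in [10, 14, 3, 16, 16, 15, 11, 3]:

(0, 2): arr[0]=10 > arr[2]=3
(0, 7): arr[0]=10 > arr[7]=3
(1, 2): arr[1]=14 > arr[2]=3
(1, 6): arr[1]=14 > arr[6]=11
(1, 7): arr[1]=14 > arr[7]=3
(3, 5): arr[3]=16 > arr[5]=15
(3, 6): arr[3]=16 > arr[6]=11
(3, 7): arr[3]=16 > arr[7]=3
(4, 5): arr[4]=16 > arr[5]=15
(4, 6): arr[4]=16 > arr[6]=11
(4, 7): arr[4]=16 > arr[7]=3
(5, 6): arr[5]=15 > arr[6]=11
(5, 7): arr[5]=15 > arr[7]=3
(6, 7): arr[6]=11 > arr[7]=3

Total inversions: 14

The array has 14 inversion(s): (0,2), (0,7), (1,2), (1,6), (1,7), (3,5), (3,6), (3,7), (4,5), (4,6), (4,7), (5,6), (5,7), (6,7). Each pair (i,j) satisfies i < j and arr[i] > arr[j].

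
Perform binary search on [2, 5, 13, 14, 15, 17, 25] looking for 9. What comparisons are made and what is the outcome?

Binary search for 9 in [2, 5, 13, 14, 15, 17, 25]:

lo=0, hi=6, mid=3, arr[mid]=14 -> 14 > 9, search left half
lo=0, hi=2, mid=1, arr[mid]=5 -> 5 < 9, search right half
lo=2, hi=2, mid=2, arr[mid]=13 -> 13 > 9, search left half
lo=2 > hi=1, target 9 not found

Binary search determines that 9 is not in the array after 3 comparisons. The search space was exhausted without finding the target.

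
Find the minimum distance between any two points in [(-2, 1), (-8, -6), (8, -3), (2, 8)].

Computing all pairwise distances among 4 points:

d((-2, 1), (-8, -6)) = 9.2195
d((-2, 1), (8, -3)) = 10.7703
d((-2, 1), (2, 8)) = 8.0623 <-- minimum
d((-8, -6), (8, -3)) = 16.2788
d((-8, -6), (2, 8)) = 17.2047
d((8, -3), (2, 8)) = 12.53

Closest pair: (-2, 1) and (2, 8) with distance 8.0623

The closest pair is (-2, 1) and (2, 8) with Euclidean distance 8.0623. For 4 points, brute-force pairwise comparison is shown above. For large n, the divide-and-conquer algorithm (sort by x, recurse on halves, check the dividing strip) achieves O(n log n).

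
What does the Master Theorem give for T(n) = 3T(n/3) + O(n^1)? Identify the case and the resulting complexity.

Master Theorem for T(n) = 3T(n/3) + O(n^1):

a = 3, b = 3, c = 1
log_b(a) = log_3(3) = 1.0000

Case 2: c = 1 = log_3(3) = 1.0000
T(n) = O(n^1 log n) = O(n log n)

For T(n) = 3T(n/3) + O(n^1): log_3(3) = 1.0000. This is Case 2 of the Master Theorem (c = log_b(a), equal work at all levels), giving O(n log n).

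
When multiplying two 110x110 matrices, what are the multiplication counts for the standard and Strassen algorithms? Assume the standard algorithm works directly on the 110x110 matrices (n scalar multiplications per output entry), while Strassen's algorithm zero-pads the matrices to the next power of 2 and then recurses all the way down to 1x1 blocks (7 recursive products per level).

Matrix multiplication for 110x110 matrices:

Strassen's algorithm requires power-of-2 dimensions. Pad 110x110 to 128x128 (next power of 2).

Standard algorithm: 110^3 = 1331000 multiplications
Strassen's algorithm: 7^(log2(128)) = 7^7 = 823543 multiplications
Savings: 1331000 - 823543 = 507457 multiplications

Standard: 1331000 multiplications (110^3). Strassen: 823543 multiplications (7^7, after padding to 128x128). Strassen reduces 8 recursive multiplications to 7 at each level.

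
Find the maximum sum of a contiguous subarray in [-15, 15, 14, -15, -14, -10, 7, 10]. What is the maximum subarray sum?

Using Kadane's algorithm on [-15, 15, 14, -15, -14, -10, 7, 10]:

Scanning through the array:
Position 1 (value 15): max_ending_here = 15, max_so_far = 15
Position 2 (value 14): max_ending_here = 29, max_so_far = 29
Position 3 (value -15): max_ending_here = 14, max_so_far = 29
Position 4 (value -14): max_ending_here = 0, max_so_far = 29
Position 5 (value -10): max_ending_here = -10, max_so_far = 29
Position 6 (value 7): max_ending_here = 7, max_so_far = 29
Position 7 (value 10): max_ending_here = 17, max_so_far = 29

Maximum subarray: [15, 14]
Maximum sum: 29

The maximum subarray is [15, 14] with sum 29. This subarray runs from index 1 to index 2.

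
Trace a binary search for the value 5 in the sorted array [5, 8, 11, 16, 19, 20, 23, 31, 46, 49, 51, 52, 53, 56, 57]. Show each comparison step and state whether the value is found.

Binary search for 5 in [5, 8, 11, 16, 19, 20, 23, 31, 46, 49, 51, 52, 53, 56, 57]:

lo=0, hi=14, mid=7, arr[mid]=31 -> 31 > 5, search left half
lo=0, hi=6, mid=3, arr[mid]=16 -> 16 > 5, search left half
lo=0, hi=2, mid=1, arr[mid]=8 -> 8 > 5, search left half
lo=0, hi=0, mid=0, arr[mid]=5 -> Found target at index 0!

Binary search finds 5 at index 0 after 4 comparisons. The search repeatedly halves the search space by comparing with the middle element.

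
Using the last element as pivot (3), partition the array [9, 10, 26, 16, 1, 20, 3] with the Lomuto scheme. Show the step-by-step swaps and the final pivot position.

Lomuto partition with pivot = 3:

Initial array: [9, 10, 26, 16, 1, 20, 3]

arr[0]=9 > 3: no swap
arr[1]=10 > 3: no swap
arr[2]=26 > 3: no swap
arr[3]=16 > 3: no swap
arr[4]=1 <= 3: swap with position 0, array becomes [1, 10, 26, 16, 9, 20, 3]
arr[5]=20 > 3: no swap

Place pivot at position 1: [1, 3, 26, 16, 9, 20, 10]
Pivot position: 1

After partitioning with pivot 3, the array becomes [1, 3, 26, 16, 9, 20, 10]. The pivot is placed at index 1. All elements to the left of the pivot are <= 3, and all elements to the right are > 3.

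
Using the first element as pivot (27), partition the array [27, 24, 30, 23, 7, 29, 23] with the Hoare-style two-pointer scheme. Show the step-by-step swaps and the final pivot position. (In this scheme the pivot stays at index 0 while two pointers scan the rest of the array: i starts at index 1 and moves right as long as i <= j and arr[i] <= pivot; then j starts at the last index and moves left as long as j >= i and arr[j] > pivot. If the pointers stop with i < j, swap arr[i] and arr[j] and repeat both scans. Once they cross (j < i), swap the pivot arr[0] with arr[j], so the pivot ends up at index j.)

Hoare-style two-pointer partition with pivot = 27:

Initial array: [27, 24, 30, 23, 7, 29, 23]

Pointers start at i = 1, j = 6.
i stops at index 2 (arr[2]=30 > 27), j stops at index 6 (arr[6]=23 <= 27): swap arr[2] and arr[6], array becomes [27, 24, 23, 23, 7, 29, 30]
i ends at 5, j ends at 4: the pointers have crossed (j < i), so scanning stops.

Swap pivot arr[0] with arr[4] to place pivot at position 4: [7, 24, 23, 23, 27, 29, 30]
Pivot position: 4

After partitioning with pivot 27, the array becomes [7, 24, 23, 23, 27, 29, 30]. The pivot is placed at index 4. All elements to the left of the pivot are <= 27, and all elements to the right are > 27.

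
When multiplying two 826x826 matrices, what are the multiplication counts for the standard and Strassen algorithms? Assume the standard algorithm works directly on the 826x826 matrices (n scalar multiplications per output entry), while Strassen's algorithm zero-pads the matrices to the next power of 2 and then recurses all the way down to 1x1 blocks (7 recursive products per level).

Matrix multiplication for 826x826 matrices:

Strassen's algorithm requires power-of-2 dimensions. Pad 826x826 to 1024x1024 (next power of 2).

Standard algorithm: 826^3 = 563559976 multiplications
Strassen's algorithm: 7^(log2(1024)) = 7^10 = 282475249 multiplications
Savings: 563559976 - 282475249 = 281084727 multiplications

Standard: 563559976 multiplications (826^3). Strassen: 282475249 multiplications (7^10, after padding to 1024x1024). Strassen reduces 8 recursive multiplications to 7 at each level.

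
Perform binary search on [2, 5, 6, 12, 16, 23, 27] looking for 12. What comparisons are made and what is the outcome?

Binary search for 12 in [2, 5, 6, 12, 16, 23, 27]:

lo=0, hi=6, mid=3, arr[mid]=12 -> Found target at index 3!

Binary search finds 12 at index 3 after 1 comparisons. The search repeatedly halves the search space by comparing with the middle element.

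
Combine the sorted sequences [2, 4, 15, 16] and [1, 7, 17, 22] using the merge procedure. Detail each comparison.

Merging process:

Compare 2 vs 1: take 1 from right. Merged: [1]
Compare 2 vs 7: take 2 from left. Merged: [1, 2]
Compare 4 vs 7: take 4 from left. Merged: [1, 2, 4]
Compare 15 vs 7: take 7 from right. Merged: [1, 2, 4, 7]
Compare 15 vs 17: take 15 from left. Merged: [1, 2, 4, 7, 15]
Compare 16 vs 17: take 16 from left. Merged: [1, 2, 4, 7, 15, 16]
Append remaining from right: [17, 22]. Merged: [1, 2, 4, 7, 15, 16, 17, 22]

Final merged array: [1, 2, 4, 7, 15, 16, 17, 22]
Total comparisons: 6

The merged array is [1, 2, 4, 7, 15, 16, 17, 22], requiring 6 comparisons. The merge step runs in O(n) time where n is the total number of elements.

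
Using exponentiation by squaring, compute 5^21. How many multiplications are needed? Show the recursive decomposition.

Computing 5^21 by squaring (build up from 5^1; each line after the first costs one multiplication):

5^1 = 5
5^2 = (5^1)^2 = 5^2 = 25
5^4 = (5^2)^2 = 25^2 = 625
5^5 = 5 * 5^4 = 5 * 625 = 3125
5^10 = (5^5)^2 = 3125^2 = 9765625
5^20 = (5^10)^2 = 9765625^2 = 95367431640625
5^21 = 5 * 5^20 = 5 * 95367431640625 = 476837158203125

Result: 476837158203125
Multiplications needed: 6 (6 lines after 5^1)

5^21 = 476837158203125. Using exponentiation by squaring, this requires 6 multiplications. The key idea: if the exponent is even, square the half-power; if odd, multiply by the base once.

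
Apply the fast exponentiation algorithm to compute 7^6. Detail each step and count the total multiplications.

Computing 7^6 by squaring (build up from 7^1; each line after the first costs one multiplication):

7^1 = 7
7^2 = (7^1)^2 = 7^2 = 49
7^3 = 7 * 7^2 = 7 * 49 = 343
7^6 = (7^3)^2 = 343^2 = 117649

Result: 117649
Multiplications needed: 3 (3 lines after 7^1)

7^6 = 117649. Using exponentiation by squaring, this requires 3 multiplications. The key idea: if the exponent is even, square the half-power; if odd, multiply by the base once.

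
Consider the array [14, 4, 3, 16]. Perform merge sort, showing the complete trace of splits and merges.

Merge sort trace:

Split: [14, 4, 3, 16] -> [14, 4] and [3, 16]
  Split: [14, 4] -> [14] and [4]
  Merge: [14] + [4] -> [4, 14]
  Split: [3, 16] -> [3] and [16]
  Merge: [3] + [16] -> [3, 16]
Merge: [4, 14] + [3, 16] -> [3, 4, 14, 16]

Final sorted array: [3, 4, 14, 16]

The merge sort proceeds by recursively splitting the array and merging sorted halves.
After all merges, the sorted array is [3, 4, 14, 16].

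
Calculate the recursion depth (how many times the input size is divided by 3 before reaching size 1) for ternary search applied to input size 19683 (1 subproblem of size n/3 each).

For divide and conquer with division factor 3:

Problem sizes at each level:
Level 0: 19683
Level 1: 6561
Level 2: 2187
Level 3: 729
Level 4: 243
Level 5: 81
Level 6: 27
Level 7: 9
Level 8: 3
Level 9: 1

The root is level 0 and the size-1 base case is level 9 (the tree spans levels 0 through 9, i.e. 10 levels counting the root), so the depth is the number of divisions: log_3(19683) = 9

The recursion tree depth is log_3(19683) = 9. At each level, the problem size is divided by 3, so it takes 9 divisions to reduce to a base case of size 1. The algorithm makes 1 recursive call at each level.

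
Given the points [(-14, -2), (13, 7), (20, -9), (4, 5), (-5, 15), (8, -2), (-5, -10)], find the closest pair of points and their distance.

Computing all pairwise distances among 7 points:

d((-14, -2), (13, 7)) = 28.4605
d((-14, -2), (20, -9)) = 34.7131
d((-14, -2), (4, 5)) = 19.3132
d((-14, -2), (-5, 15)) = 19.2354
d((-14, -2), (8, -2)) = 22.0
d((-14, -2), (-5, -10)) = 12.0416
d((13, 7), (20, -9)) = 17.4642
d((13, 7), (4, 5)) = 9.2195
d((13, 7), (-5, 15)) = 19.6977
d((13, 7), (8, -2)) = 10.2956
d((13, 7), (-5, -10)) = 24.7588
d((20, -9), (4, 5)) = 21.2603
d((20, -9), (-5, 15)) = 34.6554
d((20, -9), (8, -2)) = 13.8924
d((20, -9), (-5, -10)) = 25.02
d((4, 5), (-5, 15)) = 13.4536
d((4, 5), (8, -2)) = 8.0623 <-- minimum
d((4, 5), (-5, -10)) = 17.4929
d((-5, 15), (8, -2)) = 21.4009
d((-5, 15), (-5, -10)) = 25.0
d((8, -2), (-5, -10)) = 15.2643

Closest pair: (4, 5) and (8, -2) with distance 8.0623

The closest pair is (4, 5) and (8, -2) with Euclidean distance 8.0623. For 7 points, brute-force pairwise comparison is shown above. For large n, the divide-and-conquer algorithm (sort by x, recurse on halves, check the dividing strip) achieves O(n log n).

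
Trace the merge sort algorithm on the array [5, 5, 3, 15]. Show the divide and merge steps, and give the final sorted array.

Merge sort trace:

Split: [5, 5, 3, 15] -> [5, 5] and [3, 15]
  Split: [5, 5] -> [5] and [5]
  Merge: [5] + [5] -> [5, 5]
  Split: [3, 15] -> [3] and [15]
  Merge: [3] + [15] -> [3, 15]
Merge: [5, 5] + [3, 15] -> [3, 5, 5, 15]

Final sorted array: [3, 5, 5, 15]

The merge sort proceeds by recursively splitting the array and merging sorted halves.
After all merges, the sorted array is [3, 5, 5, 15].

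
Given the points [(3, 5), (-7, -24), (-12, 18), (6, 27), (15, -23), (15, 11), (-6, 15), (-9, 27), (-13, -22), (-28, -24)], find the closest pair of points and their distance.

Computing all pairwise distances among 10 points:

d((3, 5), (-7, -24)) = 30.6757
d((3, 5), (-12, 18)) = 19.8494
d((3, 5), (6, 27)) = 22.2036
d((3, 5), (15, -23)) = 30.4631
d((3, 5), (15, 11)) = 13.4164
d((3, 5), (-6, 15)) = 13.4536
d((3, 5), (-9, 27)) = 25.0599
d((3, 5), (-13, -22)) = 31.3847
d((3, 5), (-28, -24)) = 42.45
d((-7, -24), (-12, 18)) = 42.2966
d((-7, -24), (6, 27)) = 52.6308
d((-7, -24), (15, -23)) = 22.0227
d((-7, -24), (15, 11)) = 41.3401
d((-7, -24), (-6, 15)) = 39.0128
d((-7, -24), (-9, 27)) = 51.0392
d((-7, -24), (-13, -22)) = 6.3246 <-- minimum
d((-7, -24), (-28, -24)) = 21.0
d((-12, 18), (6, 27)) = 20.1246
d((-12, 18), (15, -23)) = 49.0918
d((-12, 18), (15, 11)) = 27.8927
d((-12, 18), (-6, 15)) = 6.7082
d((-12, 18), (-9, 27)) = 9.4868
d((-12, 18), (-13, -22)) = 40.0125
d((-12, 18), (-28, -24)) = 44.9444
d((6, 27), (15, -23)) = 50.8035
d((6, 27), (15, 11)) = 18.3576
d((6, 27), (-6, 15)) = 16.9706
d((6, 27), (-9, 27)) = 15.0
d((6, 27), (-13, -22)) = 52.5547
d((6, 27), (-28, -24)) = 61.2944
d((15, -23), (15, 11)) = 34.0
d((15, -23), (-6, 15)) = 43.4166
d((15, -23), (-9, 27)) = 55.4617
d((15, -23), (-13, -22)) = 28.0179
d((15, -23), (-28, -24)) = 43.0116
d((15, 11), (-6, 15)) = 21.3776
d((15, 11), (-9, 27)) = 28.8444
d((15, 11), (-13, -22)) = 43.2782
d((15, 11), (-28, -24)) = 55.4437
d((-6, 15), (-9, 27)) = 12.3693
d((-6, 15), (-13, -22)) = 37.6563
d((-6, 15), (-28, -24)) = 44.7772
d((-9, 27), (-13, -22)) = 49.163
d((-9, 27), (-28, -24)) = 54.4243
d((-13, -22), (-28, -24)) = 15.1327

Closest pair: (-7, -24) and (-13, -22) with distance 6.3246

The closest pair is (-7, -24) and (-13, -22) with Euclidean distance 6.3246. For 10 points, brute-force pairwise comparison is shown above. For large n, the divide-and-conquer algorithm (sort by x, recurse on halves, check the dividing strip) achieves O(n log n).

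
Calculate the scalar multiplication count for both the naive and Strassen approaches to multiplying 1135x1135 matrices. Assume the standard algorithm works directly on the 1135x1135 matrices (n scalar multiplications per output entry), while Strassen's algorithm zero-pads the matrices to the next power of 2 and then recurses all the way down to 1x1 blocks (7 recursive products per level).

Matrix multiplication for 1135x1135 matrices:

Strassen's algorithm requires power-of-2 dimensions. Pad 1135x1135 to 2048x2048 (next power of 2).

Standard algorithm: 1135^3 = 1462135375 multiplications
Strassen's algorithm: 7^(log2(2048)) = 7^11 = 1977326743 multiplications
Difference: 1462135375 - 1977326743 = -515191368 (Strassen uses MORE here due to padding overhead — for small or just-over-power-of-2 n, padding can outweigh the per-level savings)

Standard: 1462135375 multiplications (1135^3). Strassen: 1977326743 multiplications (7^11, after padding to 2048x2048). Strassen reduces 8 recursive multiplications to 7 at each level.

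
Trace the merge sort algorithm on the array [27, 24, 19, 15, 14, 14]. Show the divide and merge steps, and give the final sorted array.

Merge sort trace:

Split: [27, 24, 19, 15, 14, 14] -> [27, 24, 19] and [15, 14, 14]
  Split: [27, 24, 19] -> [27] and [24, 19]
    Split: [24, 19] -> [24] and [19]
    Merge: [24] + [19] -> [19, 24]
  Merge: [27] + [19, 24] -> [19, 24, 27]
  Split: [15, 14, 14] -> [15] and [14, 14]
    Split: [14, 14] -> [14] and [14]
    Merge: [14] + [14] -> [14, 14]
  Merge: [15] + [14, 14] -> [14, 14, 15]
Merge: [19, 24, 27] + [14, 14, 15] -> [14, 14, 15, 19, 24, 27]

Final sorted array: [14, 14, 15, 19, 24, 27]

The merge sort proceeds by recursively splitting the array and merging sorted halves.
After all merges, the sorted array is [14, 14, 15, 19, 24, 27].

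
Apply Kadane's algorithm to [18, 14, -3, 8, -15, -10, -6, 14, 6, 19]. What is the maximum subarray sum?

Using Kadane's algorithm on [18, 14, -3, 8, -15, -10, -6, 14, 6, 19]:

Scanning through the array:
Position 1 (value 14): max_ending_here = 32, max_so_far = 32
Position 2 (value -3): max_ending_here = 29, max_so_far = 32
Position 3 (value 8): max_ending_here = 37, max_so_far = 37
Position 4 (value -15): max_ending_here = 22, max_so_far = 37
Position 5 (value -10): max_ending_here = 12, max_so_far = 37
Position 6 (value -6): max_ending_here = 6, max_so_far = 37
Position 7 (value 14): max_ending_here = 20, max_so_far = 37
Position 8 (value 6): max_ending_here = 26, max_so_far = 37
Position 9 (value 19): max_ending_here = 45, max_so_far = 45

Maximum subarray: [18, 14, -3, 8, -15, -10, -6, 14, 6, 19]
Maximum sum: 45

The maximum subarray is [18, 14, -3, 8, -15, -10, -6, 14, 6, 19] with sum 45. This subarray runs from index 0 to index 9.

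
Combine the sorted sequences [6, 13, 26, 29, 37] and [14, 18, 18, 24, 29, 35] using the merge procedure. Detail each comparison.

Merging process:

Compare 6 vs 14: take 6 from left. Merged: [6]
Compare 13 vs 14: take 13 from left. Merged: [6, 13]
Compare 26 vs 14: take 14 from right. Merged: [6, 13, 14]
Compare 26 vs 18: take 18 from right. Merged: [6, 13, 14, 18]
Compare 26 vs 18: take 18 from right. Merged: [6, 13, 14, 18, 18]
Compare 26 vs 24: take 24 from right. Merged: [6, 13, 14, 18, 18, 24]
Compare 26 vs 29: take 26 from left. Merged: [6, 13, 14, 18, 18, 24, 26]
Compare 29 vs 29: take 29 from left. Merged: [6, 13, 14, 18, 18, 24, 26, 29]
Compare 37 vs 29: take 29 from right. Merged: [6, 13, 14, 18, 18, 24, 26, 29, 29]
Compare 37 vs 35: take 35 from right. Merged: [6, 13, 14, 18, 18, 24, 26, 29, 29, 35]
Append remaining from left: [37]. Merged: [6, 13, 14, 18, 18, 24, 26, 29, 29, 35, 37]

Final merged array: [6, 13, 14, 18, 18, 24, 26, 29, 29, 35, 37]
Total comparisons: 10

The merged array is [6, 13, 14, 18, 18, 24, 26, 29, 29, 35, 37], requiring 10 comparisons. The merge step runs in O(n) time where n is the total number of elements.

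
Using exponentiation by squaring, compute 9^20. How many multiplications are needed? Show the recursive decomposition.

Computing 9^20 by squaring (build up from 9^1; each line after the first costs one multiplication):

9^1 = 9
9^2 = (9^1)^2 = 9^2 = 81
9^4 = (9^2)^2 = 81^2 = 6561
9^5 = 9 * 9^4 = 9 * 6561 = 59049
9^10 = (9^5)^2 = 59049^2 = 3486784401
9^20 = (9^10)^2 = 3486784401^2 = 12157665459056928801

Result: 12157665459056928801
Multiplications needed: 5 (5 lines after 9^1)

9^20 = 12157665459056928801. Using exponentiation by squaring, this requires 5 multiplications. The key idea: if the exponent is even, square the half-power; if odd, multiply by the base once.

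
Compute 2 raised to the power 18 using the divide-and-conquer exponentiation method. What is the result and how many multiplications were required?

Computing 2^18 by squaring (build up from 2^1; each line after the first costs one multiplication):

2^1 = 2
2^2 = (2^1)^2 = 2^2 = 4
2^4 = (2^2)^2 = 4^2 = 16
2^8 = (2^4)^2 = 16^2 = 256
2^9 = 2 * 2^8 = 2 * 256 = 512
2^18 = (2^9)^2 = 512^2 = 262144

Result: 262144
Multiplications needed: 5 (5 lines after 2^1)

2^18 = 262144. Using exponentiation by squaring, this requires 5 multiplications. The key idea: if the exponent is even, square the half-power; if odd, multiply by the base once.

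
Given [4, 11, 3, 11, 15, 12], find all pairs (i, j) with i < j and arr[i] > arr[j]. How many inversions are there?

Finding inversions in [4, 11, 3, 11, 15, 12]:

(0, 2): arr[0]=4 > arr[2]=3
(1, 2): arr[1]=11 > arr[2]=3
(4, 5): arr[4]=15 > arr[5]=12

Total inversions: 3

The array has 3 inversion(s): (0,2), (1,2), (4,5). Each pair (i,j) satisfies i < j and arr[i] > arr[j].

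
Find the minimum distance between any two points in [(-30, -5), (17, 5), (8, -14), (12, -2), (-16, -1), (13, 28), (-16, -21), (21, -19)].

Computing all pairwise distances among 8 points:

d((-30, -5), (17, 5)) = 48.0521
d((-30, -5), (8, -14)) = 39.0512
d((-30, -5), (12, -2)) = 42.107
d((-30, -5), (-16, -1)) = 14.5602
d((-30, -5), (13, 28)) = 54.2033
d((-30, -5), (-16, -21)) = 21.2603
d((-30, -5), (21, -19)) = 52.8867
d((17, 5), (8, -14)) = 21.0238
d((17, 5), (12, -2)) = 8.6023 <-- minimum
d((17, 5), (-16, -1)) = 33.541
d((17, 5), (13, 28)) = 23.3452
d((17, 5), (-16, -21)) = 42.0119
d((17, 5), (21, -19)) = 24.3311
d((8, -14), (12, -2)) = 12.6491
d((8, -14), (-16, -1)) = 27.2947
d((8, -14), (13, 28)) = 42.2966
d((8, -14), (-16, -21)) = 25.0
d((8, -14), (21, -19)) = 13.9284
d((12, -2), (-16, -1)) = 28.0179
d((12, -2), (13, 28)) = 30.0167
d((12, -2), (-16, -21)) = 33.8378
d((12, -2), (21, -19)) = 19.2354
d((-16, -1), (13, 28)) = 41.0122
d((-16, -1), (-16, -21)) = 20.0
d((-16, -1), (21, -19)) = 41.1461
d((13, 28), (-16, -21)) = 56.9386
d((13, 28), (21, -19)) = 47.676
d((-16, -21), (21, -19)) = 37.054

Closest pair: (17, 5) and (12, -2) with distance 8.6023

The closest pair is (17, 5) and (12, -2) with Euclidean distance 8.6023. For 8 points, brute-force pairwise comparison is shown above. For large n, the divide-and-conquer algorithm (sort by x, recurse on halves, check the dividing strip) achieves O(n log n).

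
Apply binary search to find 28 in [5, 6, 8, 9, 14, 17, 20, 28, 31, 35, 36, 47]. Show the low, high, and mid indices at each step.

Binary search for 28 in [5, 6, 8, 9, 14, 17, 20, 28, 31, 35, 36, 47]:

lo=0, hi=11, mid=5, arr[mid]=17 -> 17 < 28, search right half
lo=6, hi=11, mid=8, arr[mid]=31 -> 31 > 28, search left half
lo=6, hi=7, mid=6, arr[mid]=20 -> 20 < 28, search right half
lo=7, hi=7, mid=7, arr[mid]=28 -> Found target at index 7!

Binary search finds 28 at index 7 after 4 comparisons. The search repeatedly halves the search space by comparing with the middle element.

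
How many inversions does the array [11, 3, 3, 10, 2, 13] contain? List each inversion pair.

Finding inversions in [11, 3, 3, 10, 2, 13]:

(0, 1): arr[0]=11 > arr[1]=3
(0, 2): arr[0]=11 > arr[2]=3
(0, 3): arr[0]=11 > arr[3]=10
(0, 4): arr[0]=11 > arr[4]=2
(1, 4): arr[1]=3 > arr[4]=2
(2, 4): arr[2]=3 > arr[4]=2
(3, 4): arr[3]=10 > arr[4]=2

Total inversions: 7

The array has 7 inversion(s): (0,1), (0,2), (0,3), (0,4), (1,4), (2,4), (3,4). Each pair (i,j) satisfies i < j and arr[i] > arr[j].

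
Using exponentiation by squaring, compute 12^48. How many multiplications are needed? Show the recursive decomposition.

Computing 12^48 by squaring (build up from 12^1; each line after the first costs one multiplication):

12^1 = 12
12^2 = (12^1)^2 = 12^2 = 144
12^3 = 12 * 12^2 = 12 * 144 = 1728
12^6 = (12^3)^2 = 1728^2 = 2985984
12^12 = (12^6)^2 = 2985984^2 = 8916100448256
12^24 = (12^12)^2 = 8916100448256^2 = 79496847203390844133441536
12^48 = (12^24)^2 = 79496847203390844133441536^2 = 6319748715279270675921934218987893281199411530039296

Result: 6319748715279270675921934218987893281199411530039296
Multiplications needed: 6 (6 lines after 12^1)

12^48 = 6319748715279270675921934218987893281199411530039296. Using exponentiation by squaring, this requires 6 multiplications. The key idea: if the exponent is even, square the half-power; if odd, multiply by the base once.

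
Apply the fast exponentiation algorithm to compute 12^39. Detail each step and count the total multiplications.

Computing 12^39 by squaring (build up from 12^1; each line after the first costs one multiplication):

12^1 = 12
12^2 = (12^1)^2 = 12^2 = 144
12^4 = (12^2)^2 = 144^2 = 20736
12^8 = (12^4)^2 = 20736^2 = 429981696
12^9 = 12 * 12^8 = 12 * 429981696 = 5159780352
12^18 = (12^9)^2 = 5159780352^2 = 26623333280885243904
12^19 = 12 * 12^18 = 12 * 26623333280885243904 = 319479999370622926848
12^38 = (12^19)^2 = 319479999370622926848^2 = 102067469997853225734913580209377959215104
12^39 = 12 * 12^38 = 12 * 102067469997853225734913580209377959215104 = 1224809639974238708818962962512535510581248

Result: 1224809639974238708818962962512535510581248
Multiplications needed: 8 (8 lines after 12^1)

12^39 = 1224809639974238708818962962512535510581248. Using exponentiation by squaring, this requires 8 multiplications. The key idea: if the exponent is even, square the half-power; if odd, multiply by the base once.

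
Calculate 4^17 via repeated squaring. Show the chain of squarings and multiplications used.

Computing 4^17 by squaring (build up from 4^1; each line after the first costs one multiplication):

4^1 = 4
4^2 = (4^1)^2 = 4^2 = 16
4^4 = (4^2)^2 = 16^2 = 256
4^8 = (4^4)^2 = 256^2 = 65536
4^16 = (4^8)^2 = 65536^2 = 4294967296
4^17 = 4 * 4^16 = 4 * 4294967296 = 17179869184

Result: 17179869184
Multiplications needed: 5 (5 lines after 4^1)

4^17 = 17179869184. Using exponentiation by squaring, this requires 5 multiplications. The key idea: if the exponent is even, square the half-power; if odd, multiply by the base once.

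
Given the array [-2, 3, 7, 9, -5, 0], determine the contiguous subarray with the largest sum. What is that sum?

Using Kadane's algorithm on [-2, 3, 7, 9, -5, 0]:

Scanning through the array:
Position 1 (value 3): max_ending_here = 3, max_so_far = 3
Position 2 (value 7): max_ending_here = 10, max_so_far = 10
Position 3 (value 9): max_ending_here = 19, max_so_far = 19
Position 4 (value -5): max_ending_here = 14, max_so_far = 19
Position 5 (value 0): max_ending_here = 14, max_so_far = 19

Maximum subarray: [3, 7, 9]
Maximum sum: 19

The maximum subarray is [3, 7, 9] with sum 19. This subarray runs from index 1 to index 3.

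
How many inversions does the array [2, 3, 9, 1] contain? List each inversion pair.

Finding inversions in [2, 3, 9, 1]:

(0, 3): arr[0]=2 > arr[3]=1
(1, 3): arr[1]=3 > arr[3]=1
(2, 3): arr[2]=9 > arr[3]=1

Total inversions: 3

The array has 3 inversion(s): (0,3), (1,3), (2,3). Each pair (i,j) satisfies i < j and arr[i] > arr[j].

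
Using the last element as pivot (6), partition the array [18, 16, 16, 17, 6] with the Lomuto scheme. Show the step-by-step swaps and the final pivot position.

Lomuto partition with pivot = 6:

Initial array: [18, 16, 16, 17, 6]

arr[0]=18 > 6: no swap
arr[1]=16 > 6: no swap
arr[2]=16 > 6: no swap
arr[3]=17 > 6: no swap

Place pivot at position 0: [6, 16, 16, 17, 18]
Pivot position: 0

After partitioning with pivot 6, the array becomes [6, 16, 16, 17, 18]. The pivot is placed at index 0. All elements to the left of the pivot are <= 6, and all elements to the right are > 6.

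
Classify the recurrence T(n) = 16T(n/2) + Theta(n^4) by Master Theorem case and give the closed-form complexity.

Master Theorem for T(n) = 16T(n/2) + O(n^4):

a = 16, b = 2, c = 4
log_b(a) = log_2(16) = 4.0000

Case 2: c = 4 = log_2(16) = 4.0000
T(n) = O(n^4 log n) = O(n^4 log n)

For T(n) = 16T(n/2) + O(n^4): log_2(16) = 4.0000. This is Case 2 of the Master Theorem (c = log_b(a), equal work at all levels), giving O(n^4 log n).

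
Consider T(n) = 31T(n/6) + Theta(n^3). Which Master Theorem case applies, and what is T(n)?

Master Theorem for T(n) = 31T(n/6) + O(n^3):

a = 31, b = 6, c = 3
log_b(a) = log_6(31) = 1.9165

Case 3: c = 3 > log_6(31) = 1.9165
T(n) = O(n^3) = O(n^3)

For T(n) = 31T(n/6) + O(n^3): log_6(31) = 1.9165. This is Case 3 of the Master Theorem (c > log_b(a), work dominated by root), giving O(n^3).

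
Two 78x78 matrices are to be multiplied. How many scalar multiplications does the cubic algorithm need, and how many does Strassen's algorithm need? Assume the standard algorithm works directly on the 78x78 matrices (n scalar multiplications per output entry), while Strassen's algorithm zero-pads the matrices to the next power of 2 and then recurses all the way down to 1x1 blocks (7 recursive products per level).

Matrix multiplication for 78x78 matrices:

Strassen's algorithm requires power-of-2 dimensions. Pad 78x78 to 128x128 (next power of 2).

Standard algorithm: 78^3 = 474552 multiplications
Strassen's algorithm: 7^(log2(128)) = 7^7 = 823543 multiplications
Difference: 474552 - 823543 = -348991 (Strassen uses MORE here due to padding overhead — for small or just-over-power-of-2 n, padding can outweigh the per-level savings)

Standard: 474552 multiplications (78^3). Strassen: 823543 multiplications (7^7, after padding to 128x128). Strassen reduces 8 recursive multiplications to 7 at each level.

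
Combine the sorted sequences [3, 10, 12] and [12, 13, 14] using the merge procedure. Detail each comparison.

Merging process:

Compare 3 vs 12: take 3 from left. Merged: [3]
Compare 10 vs 12: take 10 from left. Merged: [3, 10]
Compare 12 vs 12: take 12 from left. Merged: [3, 10, 12]
Append remaining from right: [12, 13, 14]. Merged: [3, 10, 12, 12, 13, 14]

Final merged array: [3, 10, 12, 12, 13, 14]
Total comparisons: 3

The merged array is [3, 10, 12, 12, 13, 14], requiring 3 comparisons. The merge step runs in O(n) time where n is the total number of elements.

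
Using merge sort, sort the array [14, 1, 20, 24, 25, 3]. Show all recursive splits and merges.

Merge sort trace:

Split: [14, 1, 20, 24, 25, 3] -> [14, 1, 20] and [24, 25, 3]
  Split: [14, 1, 20] -> [14] and [1, 20]
    Split: [1, 20] -> [1] and [20]
    Merge: [1] + [20] -> [1, 20]
  Merge: [14] + [1, 20] -> [1, 14, 20]
  Split: [24, 25, 3] -> [24] and [25, 3]
    Split: [25, 3] -> [25] and [3]
    Merge: [25] + [3] -> [3, 25]
  Merge: [24] + [3, 25] -> [3, 24, 25]
Merge: [1, 14, 20] + [3, 24, 25] -> [1, 3, 14, 20, 24, 25]

Final sorted array: [1, 3, 14, 20, 24, 25]

The merge sort proceeds by recursively splitting the array and merging sorted halves.
After all merges, the sorted array is [1, 3, 14, 20, 24, 25].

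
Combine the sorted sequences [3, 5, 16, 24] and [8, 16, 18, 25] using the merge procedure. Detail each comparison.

Merging process:

Compare 3 vs 8: take 3 from left. Merged: [3]
Compare 5 vs 8: take 5 from left. Merged: [3, 5]
Compare 16 vs 8: take 8 from right. Merged: [3, 5, 8]
Compare 16 vs 16: take 16 from left. Merged: [3, 5, 8, 16]
Compare 24 vs 16: take 16 from right. Merged: [3, 5, 8, 16, 16]
Compare 24 vs 18: take 18 from right. Merged: [3, 5, 8, 16, 16, 18]
Compare 24 vs 25: take 24 from left. Merged: [3, 5, 8, 16, 16, 18, 24]
Append remaining from right: [25]. Merged: [3, 5, 8, 16, 16, 18, 24, 25]

Final merged array: [3, 5, 8, 16, 16, 18, 24, 25]
Total comparisons: 7

The merged array is [3, 5, 8, 16, 16, 18, 24, 25], requiring 7 comparisons. The merge step runs in O(n) time where n is the total number of elements.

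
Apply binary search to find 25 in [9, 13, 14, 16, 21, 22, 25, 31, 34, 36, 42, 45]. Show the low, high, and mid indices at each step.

Binary search for 25 in [9, 13, 14, 16, 21, 22, 25, 31, 34, 36, 42, 45]:

lo=0, hi=11, mid=5, arr[mid]=22 -> 22 < 25, search right half
lo=6, hi=11, mid=8, arr[mid]=34 -> 34 > 25, search left half
lo=6, hi=7, mid=6, arr[mid]=25 -> Found target at index 6!

Binary search finds 25 at index 6 after 3 comparisons. The search repeatedly halves the search space by comparing with the middle element.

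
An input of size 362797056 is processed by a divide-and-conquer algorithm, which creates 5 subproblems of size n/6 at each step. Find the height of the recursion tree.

For divide and conquer with division factor 6:

Problem sizes at each level:
Level 0: 362797056
Level 1: 60466176
Level 2: 10077696
Level 3: 1679616
Level 4: 279936
Level 5: 46656
Level 6: 7776
Level 7: 1296
Level 8: 216
Level 9: 36
Level 10: 6
Level 11: 1

The root is level 0 and the size-1 base case is level 11 (the tree spans levels 0 through 11, i.e. 12 levels counting the root), so the depth is the number of divisions: log_6(362797056) = 11

The recursion tree depth is log_6(362797056) = 11. At each level, the problem size is divided by 6, so it takes 11 divisions to reduce to a base case of size 1. The algorithm makes 5 recursive calls at each level.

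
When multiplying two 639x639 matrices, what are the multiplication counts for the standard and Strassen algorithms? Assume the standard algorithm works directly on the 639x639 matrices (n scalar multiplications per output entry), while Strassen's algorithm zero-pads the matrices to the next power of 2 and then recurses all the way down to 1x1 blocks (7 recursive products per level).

Matrix multiplication for 639x639 matrices:

Strassen's algorithm requires power-of-2 dimensions. Pad 639x639 to 1024x1024 (next power of 2).

Standard algorithm: 639^3 = 260917119 multiplications
Strassen's algorithm: 7^(log2(1024)) = 7^10 = 282475249 multiplications
Difference: 260917119 - 282475249 = -21558130 (Strassen uses MORE here due to padding overhead — for small or just-over-power-of-2 n, padding can outweigh the per-level savings)

Standard: 260917119 multiplications (639^3). Strassen: 282475249 multiplications (7^10, after padding to 1024x1024). Strassen reduces 8 recursive multiplications to 7 at each level.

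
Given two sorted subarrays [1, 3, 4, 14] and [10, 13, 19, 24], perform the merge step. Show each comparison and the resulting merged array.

Merging process:

Compare 1 vs 10: take 1 from left. Merged: [1]
Compare 3 vs 10: take 3 from left. Merged: [1, 3]
Compare 4 vs 10: take 4 from left. Merged: [1, 3, 4]
Compare 14 vs 10: take 10 from right. Merged: [1, 3, 4, 10]
Compare 14 vs 13: take 13 from right. Merged: [1, 3, 4, 10, 13]
Compare 14 vs 19: take 14 from left. Merged: [1, 3, 4, 10, 13, 14]
Append remaining from right: [19, 24]. Merged: [1, 3, 4, 10, 13, 14, 19, 24]

Final merged array: [1, 3, 4, 10, 13, 14, 19, 24]
Total comparisons: 6

The merged array is [1, 3, 4, 10, 13, 14, 19, 24], requiring 6 comparisons. The merge step runs in O(n) time where n is the total number of elements.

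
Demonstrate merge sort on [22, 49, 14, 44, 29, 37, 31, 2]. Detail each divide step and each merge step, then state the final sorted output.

Merge sort trace:

Split: [22, 49, 14, 44, 29, 37, 31, 2] -> [22, 49, 14, 44] and [29, 37, 31, 2]
  Split: [22, 49, 14, 44] -> [22, 49] and [14, 44]
    Split: [22, 49] -> [22] and [49]
    Merge: [22] + [49] -> [22, 49]
    Split: [14, 44] -> [14] and [44]
    Merge: [14] + [44] -> [14, 44]
  Merge: [22, 49] + [14, 44] -> [14, 22, 44, 49]
  Split: [29, 37, 31, 2] -> [29, 37] and [31, 2]
    Split: [29, 37] -> [29] and [37]
    Merge: [29] + [37] -> [29, 37]
    Split: [31, 2] -> [31] and [2]
    Merge: [31] + [2] -> [2, 31]
  Merge: [29, 37] + [2, 31] -> [2, 29, 31, 37]
Merge: [14, 22, 44, 49] + [2, 29, 31, 37] -> [2, 14, 22, 29, 31, 37, 44, 49]

Final sorted array: [2, 14, 22, 29, 31, 37, 44, 49]

The merge sort proceeds by recursively splitting the array and merging sorted halves.
After all merges, the sorted array is [2, 14, 22, 29, 31, 37, 44, 49].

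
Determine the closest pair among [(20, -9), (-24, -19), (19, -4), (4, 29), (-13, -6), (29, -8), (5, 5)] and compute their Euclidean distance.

Computing all pairwise distances among 7 points:

d((20, -9), (-24, -19)) = 45.1221
d((20, -9), (19, -4)) = 5.099 <-- minimum
d((20, -9), (4, 29)) = 41.2311
d((20, -9), (-13, -6)) = 33.1361
d((20, -9), (29, -8)) = 9.0554
d((20, -9), (5, 5)) = 20.5183
d((-24, -19), (19, -4)) = 45.5412
d((-24, -19), (4, 29)) = 55.5698
d((-24, -19), (-13, -6)) = 17.0294
d((-24, -19), (29, -8)) = 54.1295
d((-24, -19), (5, 5)) = 37.6431
d((19, -4), (4, 29)) = 36.2491
d((19, -4), (-13, -6)) = 32.0624
d((19, -4), (29, -8)) = 10.7703
d((19, -4), (5, 5)) = 16.6433
d((4, 29), (-13, -6)) = 38.9102
d((4, 29), (29, -8)) = 44.6542
d((4, 29), (5, 5)) = 24.0208
d((-13, -6), (29, -8)) = 42.0476
d((-13, -6), (5, 5)) = 21.095
d((29, -8), (5, 5)) = 27.2947

Closest pair: (20, -9) and (19, -4) with distance 5.099

The closest pair is (20, -9) and (19, -4) with Euclidean distance 5.099. For 7 points, brute-force pairwise comparison is shown above. For large n, the divide-and-conquer algorithm (sort by x, recurse on halves, check the dividing strip) achieves O(n log n).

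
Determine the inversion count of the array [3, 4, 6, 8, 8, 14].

Finding inversions in [3, 4, 6, 8, 8, 14]:


Total inversions: 0

The array has 0 inversions. It is already sorted.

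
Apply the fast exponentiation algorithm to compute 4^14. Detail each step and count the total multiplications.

Computing 4^14 by squaring (build up from 4^1; each line after the first costs one multiplication):

4^1 = 4
4^2 = (4^1)^2 = 4^2 = 16
4^3 = 4 * 4^2 = 4 * 16 = 64
4^6 = (4^3)^2 = 64^2 = 4096
4^7 = 4 * 4^6 = 4 * 4096 = 16384
4^14 = (4^7)^2 = 16384^2 = 268435456

Result: 268435456
Multiplications needed: 5 (5 lines after 4^1)

4^14 = 268435456. Using exponentiation by squaring, this requires 5 multiplications. The key idea: if the exponent is even, square the half-power; if odd, multiply by the base once.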